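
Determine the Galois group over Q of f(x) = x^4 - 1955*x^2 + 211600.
Gal(K/Q) = Z/2Z (cyclic of order 2)

f factors as (x^2 - 1840)(x^2 - 115), so the splitting field is K = Q(sqrt(1840), sqrt(115)). The squarefree part of 1840 is 115 and the squarefree part of 115 is also 115, so sqrt(1840) and sqrt(115) are both rational multiples of sqrt(115). Hence Q(sqrt(1840)) = Q(sqrt(115)) = Q(sqrt(115)), and the splitting field collapses to a single degree-2 extension with Galois group Z/2Z.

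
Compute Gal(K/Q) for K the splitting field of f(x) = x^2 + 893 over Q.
Gal(K/Q) = Z/2Z (cyclic of order 2)

x^2 + 893 is irreducible over Q since -893 is not a rational square. The splitting field Q(sqrt(-893)) has degree 2 over Q, and its unique nontrivial automorphism is sqrt(-893) ↦ -sqrt(-893). Hence Gal(Q(sqrt(-893))/Q) = Z/2Z.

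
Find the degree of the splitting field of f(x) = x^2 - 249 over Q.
[K:Q] = 2

The polynomial x^2 - 249 is irreducible over Q since 249 is not a perfect square. Its splitting field is Q(sqrt(249)), which has degree 2 over Q.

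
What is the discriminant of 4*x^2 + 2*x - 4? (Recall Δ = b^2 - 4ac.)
Δ = 68

For a quadratic a x^2 + b x + c the discriminant is Δ = b^2 - 4ac = (2)^2 - 4*(4)*(-4) = 4 - (-64) = 68.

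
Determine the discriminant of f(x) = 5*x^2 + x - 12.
Δ = 241

For a quadratic a x^2 + b x + c the discriminant is Δ = b^2 - 4ac = (1)^2 - 4*(5)*(-12) = 1 - (-240) = 241.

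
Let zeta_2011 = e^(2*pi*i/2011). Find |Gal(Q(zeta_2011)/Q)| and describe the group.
|Gal(Q(zeta_2011)/Q)| = phi(2011) = 2010; group ≅ (Z/2011Z)^* ≅ Z/2010Z

The n-th cyclotomic polynomial Φ_2011(x) is the minimal polynomial of zeta_2011 over Q and has degree phi(2011) = 2010. So Q(zeta_2011) is a degree-2010 Galois extension with Galois group (Z/2011Z)^*. (Z/2011Z)^* is cyclic since 2011 is an odd prime power (or 4). Hence Gal(Q(zeta_2011)/Q) ≅ Z/2010Z.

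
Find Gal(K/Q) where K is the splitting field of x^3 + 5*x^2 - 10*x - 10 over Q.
Gal(K/Q) = S_3 (symmetric group of order 6)

Compute the discriminant of x^3 + (5)*x^2 + (-10)*x + (-10): Δ = 17800. Since Δ is not a rational square, the Galois group is not contained in A_3; it must be the full S_3 (irreducibility of the cubic rules out anything smaller).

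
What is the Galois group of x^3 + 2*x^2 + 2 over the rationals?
Gal(K/Q) = S_3 (symmetric group of order 6)

Compute the discriminant of x^3 + (2)*x^2 + (0)*x + (2): Δ = -172. Since Δ is not a rational square, the Galois group is not contained in A_3; it must be the full S_3 (irreducibility of the cubic rules out anything smaller).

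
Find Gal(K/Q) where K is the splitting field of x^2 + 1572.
Gal(K/Q) = Z/2Z (cyclic of order 2)

x^2 + 1572 is irreducible over Q since -1572 is not a rational square. The splitting field Q(sqrt(-1572)) has degree 2 over Q, and its unique nontrivial automorphism is sqrt(-1572) ↦ -sqrt(-1572). Hence Gal(Q(sqrt(-1572))/Q) = Z/2Z.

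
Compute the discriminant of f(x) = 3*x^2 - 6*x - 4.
Δ = 84

For a quadratic a x^2 + b x + c the discriminant is Δ = b^2 - 4ac = (-6)^2 - 4*(3)*(-4) = 36 - (-48) = 84.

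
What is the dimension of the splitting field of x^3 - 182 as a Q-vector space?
[K:Q] = 6

x^3 - 182 has one real root r = 182^(1/3) and two complex roots r*zeta_3, r*zeta_3^2 where zeta_3 = e^(2*pi*i/3). The splitting field is Q(r, zeta_3). [Q(r):Q] = 3 and [Q(zeta_3):Q] = 2 with gcd = 1, so [Q(r, zeta_3):Q] = 3 * 2 = 6.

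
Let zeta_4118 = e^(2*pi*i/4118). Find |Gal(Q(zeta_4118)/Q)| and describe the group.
|Gal(Q(zeta_4118)/Q)| = phi(4118) = 1960; group ≅ (Z/4118Z)^* ≅ Z/28Z × Z/70Z

The n-th cyclotomic polynomial Φ_4118(x) is the minimal polynomial of zeta_4118 over Q and has degree phi(4118) = 1960. So Q(zeta_4118) is a degree-1960 Galois extension with Galois group (Z/4118Z)^*. By CRT, (Z/4118Z)^* ≅ (Z/2Z)^* × (Z/29Z)^* × (Z/71Z)^*. Each prime-power unit group is (Z/2Z)^* ≅ trivial group (order 1); (Z/29Z)^* ≅ Z/28Z; (Z/71Z)^* ≅ Z/70Z. Hence Gal(Q(zeta_4118)/Q) ≅ Z/28Z × Z/70Z.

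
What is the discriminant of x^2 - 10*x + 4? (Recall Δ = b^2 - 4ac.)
Δ = 84

For a quadratic a x^2 + b x + c the discriminant is Δ = b^2 - 4ac = (-10)^2 - 4*(1)*(4) = 100 - (16) = 84.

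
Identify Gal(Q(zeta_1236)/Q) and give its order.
|Gal(Q(zeta_1236)/Q)| = phi(1236) = 408; group ≅ (Z/1236Z)^* ≅ Z/2Z × Z/2Z × Z/102Z

The n-th cyclotomic polynomial Φ_1236(x) is the minimal polynomial of zeta_1236 over Q and has degree phi(1236) = 408. So Q(zeta_1236) is a degree-408 Galois extension with Galois group (Z/1236Z)^*. By CRT, (Z/1236Z)^* ≅ (Z/4Z)^* × (Z/3Z)^* × (Z/103Z)^*. Each prime-power unit group is (Z/4Z)^* ≅ Z/2Z; (Z/3Z)^* ≅ Z/2Z; (Z/103Z)^* ≅ Z/102Z. Hence Gal(Q(zeta_1236)/Q) ≅ Z/2Z × Z/2Z × Z/102Z.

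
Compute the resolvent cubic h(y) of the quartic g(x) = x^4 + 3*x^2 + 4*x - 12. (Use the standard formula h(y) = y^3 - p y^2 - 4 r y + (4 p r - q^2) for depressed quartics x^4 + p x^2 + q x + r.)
h(y) = y^3 - 3*y^2 + 48*y - 160

Identify coefficients: p = 3, q = 4, r = -12.
Plug into h(y) = y^3 - p y^2 - 4 r y + (4 p r - q^2):
  h(y) = y^3 - (3) y^2 - 4*(-12) y + (4*(3)*(-12) - (4)^2)
       = y^3 + (-3) y^2 + (48) y + (-160).
Simplifying: h(y) = y^3 - 3*y^2 + 48*y - 160.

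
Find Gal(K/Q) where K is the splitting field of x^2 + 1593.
Gal(K/Q) = Z/2Z (cyclic of order 2)

x^2 + 1593 is irreducible over Q since -1593 is not a rational square. The splitting field Q(sqrt(-1593)) has degree 2 over Q, and its unique nontrivial automorphism is sqrt(-1593) ↦ -sqrt(-1593). Hence Gal(Q(sqrt(-1593))/Q) = Z/2Z.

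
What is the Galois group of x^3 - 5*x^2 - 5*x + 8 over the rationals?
Gal(K/Q) = S_3 (symmetric group of order 6)

Compute the discriminant of x^3 + (-5)*x^2 + (-5)*x + (8): Δ = 6997. Since Δ is not a rational square, the Galois group is not contained in A_3; it must be the full S_3 (irreducibility of the cubic rules out anything smaller).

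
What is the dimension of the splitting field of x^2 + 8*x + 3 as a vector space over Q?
[K:Q] = 2

The discriminant of x^2 + (8)*x + (3) is b^2 - 4c = 64 - (12) = 52. Since 52 is not a perfect square in Q, the polynomial is irreducible over Q. Its two roots generate a degree-2 extension, so [K:Q] = 2.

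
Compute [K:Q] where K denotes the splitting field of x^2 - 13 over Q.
[K:Q] = 2

The discriminant of x^2 + (0)*x + (-13) is b^2 - 4c = 0 - (-52) = 52. Since 52 is not a perfect square in Q, the polynomial is irreducible over Q. Its two roots generate a degree-2 extension, so [K:Q] = 2.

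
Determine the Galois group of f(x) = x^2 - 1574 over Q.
Gal(K/Q) = Z/2Z (cyclic of order 2)

x^2 - 1574 is irreducible over Q since 1574 is not a rational square. The splitting field Q(sqrt(1574)) has degree 2 over Q, and its unique nontrivial automorphism is sqrt(1574) ↦ -sqrt(1574). Hence Gal(Q(sqrt(1574))/Q) = Z/2Z.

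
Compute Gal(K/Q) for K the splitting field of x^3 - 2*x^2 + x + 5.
Gal(K/Q) = S_3 (symmetric group of order 6)

Compute the discriminant of x^3 + (-2)*x^2 + (1)*x + (5): Δ = -695. Since Δ is not a rational square, the Galois group is not contained in A_3; it must be the full S_3 (irreducibility of the cubic rules out anything smaller).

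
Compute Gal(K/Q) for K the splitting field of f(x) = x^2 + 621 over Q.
Gal(K/Q) = Z/2Z (cyclic of order 2)

x^2 + 621 is irreducible over Q since -621 is not a rational square. The splitting field Q(sqrt(-621)) has degree 2 over Q, and its unique nontrivial automorphism is sqrt(-621) ↦ -sqrt(-621). Hence Gal(Q(sqrt(-621))/Q) = Z/2Z.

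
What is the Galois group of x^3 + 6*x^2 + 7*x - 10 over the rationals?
Gal(K/Q) = S_3 (symmetric group of order 6)

Compute the discriminant of x^3 + (6)*x^2 + (7)*x + (-10): Δ = -1228. Since Δ is not a rational square, the Galois group is not contained in A_3; it must be the full S_3 (irreducibility of the cubic rules out anything smaller).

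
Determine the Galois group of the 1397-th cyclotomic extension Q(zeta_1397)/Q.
|Gal(Q(zeta_1397)/Q)| = phi(1397) = 1260; group ≅ (Z/1397Z)^* ≅ Z/10Z × Z/126Z

The n-th cyclotomic polynomial Φ_1397(x) is the minimal polynomial of zeta_1397 over Q and has degree phi(1397) = 1260. So Q(zeta_1397) is a degree-1260 Galois extension with Galois group (Z/1397Z)^*. By CRT, (Z/1397Z)^* ≅ (Z/11Z)^* × (Z/127Z)^*. Each prime-power unit group is (Z/11Z)^* ≅ Z/10Z; (Z/127Z)^* ≅ Z/126Z. Hence Gal(Q(zeta_1397)/Q) ≅ Z/10Z × Z/126Z.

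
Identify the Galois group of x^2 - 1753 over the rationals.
Gal(K/Q) = Z/2Z (cyclic of order 2)

x^2 - 1753 is irreducible over Q since 1753 is not a rational square. The splitting field Q(sqrt(1753)) has degree 2 over Q, and its unique nontrivial automorphism is sqrt(1753) ↦ -sqrt(1753). Hence Gal(Q(sqrt(1753))/Q) = Z/2Z.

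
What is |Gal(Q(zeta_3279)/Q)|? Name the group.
|Gal(Q(zeta_3279)/Q)| = phi(3279) = 2184; group ≅ (Z/3279Z)^* ≅ Z/2Z × Z/1092Z

The n-th cyclotomic polynomial Φ_3279(x) is the minimal polynomial of zeta_3279 over Q and has degree phi(3279) = 2184. So Q(zeta_3279) is a degree-2184 Galois extension with Galois group (Z/3279Z)^*. By CRT, (Z/3279Z)^* ≅ (Z/3Z)^* × (Z/1093Z)^*. Each prime-power unit group is (Z/3Z)^* ≅ Z/2Z; (Z/1093Z)^* ≅ Z/1092Z. Hence Gal(Q(zeta_3279)/Q) ≅ Z/2Z × Z/1092Z.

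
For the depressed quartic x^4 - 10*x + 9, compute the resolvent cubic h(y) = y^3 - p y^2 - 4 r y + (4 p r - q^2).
h(y) = y^3 - 36*y - 100

Identify coefficients: p = 0, q = -10, r = 9.
Plug into h(y) = y^3 - p y^2 - 4 r y + (4 p r - q^2):
  h(y) = y^3 - (0) y^2 - 4*(9) y + (4*(0)*(9) - (-10)^2)
       = y^3 + (0) y^2 + (-36) y + (-100).
Simplifying: h(y) = y^3 - 36*y - 100.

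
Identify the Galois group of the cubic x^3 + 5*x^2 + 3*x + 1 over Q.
Gal(K/Q) = S_3 (symmetric group of order 6)

Compute the discriminant of x^3 + (5)*x^2 + (3)*x + (1): Δ = -140. Since Δ is not a rational square, the Galois group is not contained in A_3; it must be the full S_3 (irreducibility of the cubic rules out anything smaller).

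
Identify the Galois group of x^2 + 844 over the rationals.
Gal(K/Q) = Z/2Z (cyclic of order 2)

x^2 + 844 is irreducible over Q since -844 is not a rational square. The splitting field Q(sqrt(-844)) has degree 2 over Q, and its unique nontrivial automorphism is sqrt(-844) ↦ -sqrt(-844). Hence Gal(Q(sqrt(-844))/Q) = Z/2Z.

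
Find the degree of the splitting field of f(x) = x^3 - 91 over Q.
[K:Q] = 6

x^3 - 91 has one real root r = 91^(1/3) and two complex roots r*zeta_3, r*zeta_3^2 where zeta_3 = e^(2*pi*i/3). The splitting field is Q(r, zeta_3). [Q(r):Q] = 3 and [Q(zeta_3):Q] = 2 with gcd = 1, so [Q(r, zeta_3):Q] = 3 * 2 = 6.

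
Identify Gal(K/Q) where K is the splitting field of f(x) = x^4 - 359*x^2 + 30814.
Gal(K/Q) = V_4 (Klein four-group, Z/2Z × Z/2Z)

f factors as (x^2 - 217)(x^2 - 142), so the splitting field is K = Q(sqrt(217), sqrt(142)). The elements 217, 142, 30814 are all non-squares in Q, so sqrt(217) and sqrt(142) generate independent quadratic extensions. Thus [K:Q] = 4 and Gal(K/Q) is generated by the two order-2 automorphisms sqrt(217) ↦ -sqrt(217) and sqrt(142) ↦ -sqrt(142), giving V_4.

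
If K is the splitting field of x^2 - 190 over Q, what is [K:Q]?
[K:Q] = 2

The polynomial x^2 - 190 is irreducible over Q since 190 is not a perfect square. Its splitting field is Q(sqrt(190)), which has degree 2 over Q.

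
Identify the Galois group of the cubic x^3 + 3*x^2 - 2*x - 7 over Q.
Gal(K/Q) = S_3 (symmetric group of order 6)

Compute the discriminant of x^3 + (3)*x^2 + (-2)*x + (-7): Δ = 257. Since Δ is not a rational square, the Galois group is not contained in A_3; it must be the full S_3 (irreducibility of the cubic rules out anything smaller).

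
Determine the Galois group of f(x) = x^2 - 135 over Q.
Gal(K/Q) = Z/2Z (cyclic of order 2)

x^2 - 135 is irreducible over Q since 135 is not a rational square. The splitting field Q(sqrt(135)) has degree 2 over Q, and its unique nontrivial automorphism is sqrt(135) ↦ -sqrt(135). Hence Gal(Q(sqrt(135))/Q) = Z/2Z.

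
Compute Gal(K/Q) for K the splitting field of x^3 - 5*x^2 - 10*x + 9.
Gal(K/Q) = S_3 (symmetric group of order 6)

Compute the discriminant of x^3 + (-5)*x^2 + (-10)*x + (9): Δ = 16913. Since Δ is not a rational square, the Galois group is not contained in A_3; it must be the full S_3 (irreducibility of the cubic rules out anything smaller).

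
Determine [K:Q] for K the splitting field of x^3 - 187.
[K:Q] = 6

x^3 - 187 has one real root r = 187^(1/3) and two complex roots r*zeta_3, r*zeta_3^2 where zeta_3 = e^(2*pi*i/3). The splitting field is Q(r, zeta_3). [Q(r):Q] = 3 and [Q(zeta_3):Q] = 2 with gcd = 1, so [Q(r, zeta_3):Q] = 3 * 2 = 6.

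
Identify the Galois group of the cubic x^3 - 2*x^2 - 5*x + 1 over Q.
Gal(K/Q) = S_3 (symmetric group of order 6)

Compute the discriminant of x^3 + (-2)*x^2 + (-5)*x + (1): Δ = 785. Since Δ is not a rational square, the Galois group is not contained in A_3; it must be the full S_3 (irreducibility of the cubic rules out anything smaller).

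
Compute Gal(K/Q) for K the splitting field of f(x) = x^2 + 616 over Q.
Gal(K/Q) = Z/2Z (cyclic of order 2)

x^2 + 616 is irreducible over Q since -616 is not a rational square. The splitting field Q(sqrt(-616)) has degree 2 over Q, and its unique nontrivial automorphism is sqrt(-616) ↦ -sqrt(-616). Hence Gal(Q(sqrt(-616))/Q) = Z/2Z.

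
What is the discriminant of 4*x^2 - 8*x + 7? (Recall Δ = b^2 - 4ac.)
Δ = -48

For a quadratic a x^2 + b x + c the discriminant is Δ = b^2 - 4ac = (-8)^2 - 4*(4)*(7) = 64 - (112) = -48.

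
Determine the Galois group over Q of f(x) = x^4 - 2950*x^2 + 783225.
Gal(K/Q) = Z/2Z (cyclic of order 2)

f factors as (x^2 - 2655)(x^2 - 295), so the splitting field is K = Q(sqrt(2655), sqrt(295)). The squarefree part of 2655 is 295 and the squarefree part of 295 is also 295, so sqrt(2655) and sqrt(295) are both rational multiples of sqrt(295). Hence Q(sqrt(2655)) = Q(sqrt(295)) = Q(sqrt(295)), and the splitting field collapses to a single degree-2 extension with Galois group Z/2Z.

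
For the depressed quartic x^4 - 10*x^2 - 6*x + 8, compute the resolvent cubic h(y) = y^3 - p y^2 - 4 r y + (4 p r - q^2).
h(y) = y^3 + 10*y^2 - 32*y - 356

Identify coefficients: p = -10, q = -6, r = 8.
Plug into h(y) = y^3 - p y^2 - 4 r y + (4 p r - q^2):
  h(y) = y^3 - (-10) y^2 - 4*(8) y + (4*(-10)*(8) - (-6)^2)
       = y^3 + (10) y^2 + (-32) y + (-356).
Simplifying: h(y) = y^3 + 10*y^2 - 32*y - 356.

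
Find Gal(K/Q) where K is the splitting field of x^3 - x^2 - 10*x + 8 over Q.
Gal(K/Q) = A_3 (cyclic of order 3)

Compute the discriminant of x^3 + (-1)*x^2 + (-10)*x + (8): Δ = 3844. Since Δ is a perfect square (Δ = 62^2), the Galois group is contained in A_3. Irreducibility forces the group to be transitive on three roots, so Gal = A_3.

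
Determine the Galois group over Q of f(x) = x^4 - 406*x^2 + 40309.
Gal(K/Q) = V_4 (Klein four-group, Z/2Z × Z/2Z)

f factors as (x^2 - 233)(x^2 - 173), so the splitting field is K = Q(sqrt(233), sqrt(173)). The elements 233, 173, 40309 are all non-squares in Q, so sqrt(233) and sqrt(173) generate independent quadratic extensions. Thus [K:Q] = 4 and Gal(K/Q) is generated by the two order-2 automorphisms sqrt(233) ↦ -sqrt(233) and sqrt(173) ↦ -sqrt(173), giving V_4.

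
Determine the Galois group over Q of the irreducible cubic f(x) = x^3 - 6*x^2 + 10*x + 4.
Gal(K/Q) = S_3 (symmetric group of order 6)

Compute the discriminant of x^3 + (-6)*x^2 + (10)*x + (4): Δ = -1696. Since Δ is not a rational square, the Galois group is not contained in A_3; it must be the full S_3 (irreducibility of the cubic rules out anything smaller).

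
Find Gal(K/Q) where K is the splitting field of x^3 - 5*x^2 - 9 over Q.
Gal(K/Q) = S_3 (symmetric group of order 6)

Compute the discriminant of x^3 + (-5)*x^2 + (0)*x + (-9): Δ = -6687. Since Δ is not a rational square, the Galois group is not contained in A_3; it must be the full S_3 (irreducibility of the cubic rules out anything smaller).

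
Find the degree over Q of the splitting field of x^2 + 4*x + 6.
[K:Q] = 2

The discriminant of x^2 + (4)*x + (6) is b^2 - 4c = 16 - (24) = -8. Since -8 is not a perfect square in Q, the polynomial is irreducible over Q. Its two roots generate a degree-2 extension, so [K:Q] = 2.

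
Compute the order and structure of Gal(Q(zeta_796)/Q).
|Gal(Q(zeta_796)/Q)| = phi(796) = 396; group ≅ (Z/796Z)^* ≅ Z/2Z × Z/198Z

The n-th cyclotomic polynomial Φ_796(x) is the minimal polynomial of zeta_796 over Q and has degree phi(796) = 396. So Q(zeta_796) is a degree-396 Galois extension with Galois group (Z/796Z)^*. By CRT, (Z/796Z)^* ≅ (Z/4Z)^* × (Z/199Z)^*. Each prime-power unit group is (Z/4Z)^* ≅ Z/2Z; (Z/199Z)^* ≅ Z/198Z. Hence Gal(Q(zeta_796)/Q) ≅ Z/2Z × Z/198Z.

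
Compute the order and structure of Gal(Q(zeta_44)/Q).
|Gal(Q(zeta_44)/Q)| = phi(44) = 20; group ≅ (Z/44Z)^* ≅ Z/2Z × Z/10Z

The n-th cyclotomic polynomial Φ_44(x) is the minimal polynomial of zeta_44 over Q and has degree phi(44) = 20. So Q(zeta_44) is a degree-20 Galois extension with Galois group (Z/44Z)^*. By CRT, (Z/44Z)^* ≅ (Z/4Z)^* × (Z/11Z)^*. Each prime-power unit group is (Z/4Z)^* ≅ Z/2Z; (Z/11Z)^* ≅ Z/10Z. Hence Gal(Q(zeta_44)/Q) ≅ Z/2Z × Z/10Z.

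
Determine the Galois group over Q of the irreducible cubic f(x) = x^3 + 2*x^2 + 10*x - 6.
Gal(K/Q) = S_3 (symmetric group of order 6)

Compute the discriminant of x^3 + (2)*x^2 + (10)*x + (-6): Δ = -6540. Since Δ is not a rational square, the Galois group is not contained in A_3; it must be the full S_3 (irreducibility of the cubic rules out anything smaller).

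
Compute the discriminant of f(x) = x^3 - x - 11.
Δ = -3263

For a depressed cubic x^3 + p x + q the discriminant is Δ = -4 p^3 - 27 q^2 = -4*(-1)^3 - 27*(-11)^2 = 4 - 3267 = -3263.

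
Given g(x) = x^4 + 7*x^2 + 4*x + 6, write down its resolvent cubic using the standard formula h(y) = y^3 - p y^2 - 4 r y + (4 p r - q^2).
h(y) = y^3 - 7*y^2 - 24*y + 152

Identify coefficients: p = 7, q = 4, r = 6.
Plug into h(y) = y^3 - p y^2 - 4 r y + (4 p r - q^2):
  h(y) = y^3 - (7) y^2 - 4*(6) y + (4*(7)*(6) - (4)^2)
       = y^3 + (-7) y^2 + (-24) y + (152).
Simplifying: h(y) = y^3 - 7*y^2 - 24*y + 152.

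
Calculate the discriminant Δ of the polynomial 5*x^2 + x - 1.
Δ = 21

For a quadratic a x^2 + b x + c the discriminant is Δ = b^2 - 4ac = (1)^2 - 4*(5)*(-1) = 1 - (-20) = 21.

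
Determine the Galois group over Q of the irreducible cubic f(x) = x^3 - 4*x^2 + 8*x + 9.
Gal(K/Q) = S_3 (symmetric group of order 6)

Compute the discriminant of x^3 + (-4)*x^2 + (8)*x + (9): Δ = -6091. Since Δ is not a rational square, the Galois group is not contained in A_3; it must be the full S_3 (irreducibility of the cubic rules out anything smaller).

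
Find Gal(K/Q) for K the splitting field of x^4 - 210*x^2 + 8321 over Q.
Gal(K/Q) = V_4 (Klein four-group, Z/2Z × Z/2Z)

f factors as (x^2 - 157)(x^2 - 53), so the splitting field is K = Q(sqrt(157), sqrt(53)). The elements 157, 53, 8321 are all non-squares in Q, so sqrt(157) and sqrt(53) generate independent quadratic extensions. Thus [K:Q] = 4 and Gal(K/Q) is generated by the two order-2 automorphisms sqrt(157) ↦ -sqrt(157) and sqrt(53) ↦ -sqrt(53), giving V_4.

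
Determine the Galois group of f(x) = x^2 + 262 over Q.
Gal(K/Q) = Z/2Z (cyclic of order 2)

x^2 + 262 is irreducible over Q since -262 is not a rational square. The splitting field Q(sqrt(-262)) has degree 2 over Q, and its unique nontrivial automorphism is sqrt(-262) ↦ -sqrt(-262). Hence Gal(Q(sqrt(-262))/Q) = Z/2Z.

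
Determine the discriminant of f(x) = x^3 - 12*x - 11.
Δ = 3645

For a depressed cubic x^3 + p x + q the discriminant is Δ = -4 p^3 - 27 q^2 = -4*(-12)^3 - 27*(-11)^2 = 6912 - 3267 = 3645.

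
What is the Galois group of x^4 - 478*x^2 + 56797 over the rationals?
Gal(K/Q) = V_4 (Klein four-group, Z/2Z × Z/2Z)

f factors as (x^2 - 221)(x^2 - 257), so the splitting field is K = Q(sqrt(221), sqrt(257)). The elements 221, 257, 56797 are all non-squares in Q, so sqrt(221) and sqrt(257) generate independent quadratic extensions. Thus [K:Q] = 4 and Gal(K/Q) is generated by the two order-2 automorphisms sqrt(221) ↦ -sqrt(221) and sqrt(257) ↦ -sqrt(257), giving V_4.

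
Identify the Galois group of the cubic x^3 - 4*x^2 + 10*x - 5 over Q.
Gal(K/Q) = S_3 (symmetric group of order 6)

Compute the discriminant of x^3 + (-4)*x^2 + (10)*x + (-5): Δ = -755. Since Δ is not a rational square, the Galois group is not contained in A_3; it must be the full S_3 (irreducibility of the cubic rules out anything smaller).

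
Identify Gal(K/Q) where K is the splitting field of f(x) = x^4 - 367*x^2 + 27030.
Gal(K/Q) = V_4 (Klein four-group, Z/2Z × Z/2Z)

f factors as (x^2 - 102)(x^2 - 265), so the splitting field is K = Q(sqrt(102), sqrt(265)). The elements 102, 265, 27030 are all non-squares in Q, so sqrt(102) and sqrt(265) generate independent quadratic extensions. Thus [K:Q] = 4 and Gal(K/Q) is generated by the two order-2 automorphisms sqrt(102) ↦ -sqrt(102) and sqrt(265) ↦ -sqrt(265), giving V_4.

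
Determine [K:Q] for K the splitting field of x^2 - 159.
[K:Q] = 2

The polynomial x^2 - 159 is irreducible over Q since 159 is not a perfect square. Its splitting field is Q(sqrt(159)), which has degree 2 over Q.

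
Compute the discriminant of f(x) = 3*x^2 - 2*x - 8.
Δ = 100

For a quadratic a x^2 + b x + c the discriminant is Δ = b^2 - 4ac = (-2)^2 - 4*(3)*(-8) = 4 - (-96) = 100.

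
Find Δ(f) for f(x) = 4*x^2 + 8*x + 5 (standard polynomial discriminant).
Δ = -16

For a quadratic a x^2 + b x + c the discriminant is Δ = b^2 - 4ac = (8)^2 - 4*(4)*(5) = 64 - (80) = -16.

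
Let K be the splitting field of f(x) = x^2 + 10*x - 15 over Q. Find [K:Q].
[K:Q] = 2

The discriminant of x^2 + (10)*x + (-15) is b^2 - 4c = 100 - (-60) = 160. Since 160 is not a perfect square in Q, the polynomial is irreducible over Q. Its two roots generate a degree-2 extension, so [K:Q] = 2.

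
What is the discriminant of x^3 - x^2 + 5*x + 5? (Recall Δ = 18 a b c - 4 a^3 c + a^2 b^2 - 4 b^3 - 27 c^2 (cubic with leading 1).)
Δ = -1580

For x^3 + a x^2 + b x + c the discriminant is Δ = 18 a b c - 4 a^3 c + a^2 b^2 - 4 b^3 - 27 c^2.
Plug a = -1, b = 5, c = 5:
  18*(-1)*(5)*(5) - 4*(-1)^3*(5) + (-1)^2*(5)^2 - 4*(5)^3 - 27*(5)^2
  = -450 + (20) + 25 + (-500) + (-675)
  = -1580.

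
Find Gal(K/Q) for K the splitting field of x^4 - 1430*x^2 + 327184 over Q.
Gal(K/Q) = Z/2Z (cyclic of order 2)

f factors as (x^2 - 286)(x^2 - 1144), so the splitting field is K = Q(sqrt(286), sqrt(1144)). The squarefree part of 286 is 286 and the squarefree part of 1144 is also 286, so sqrt(286) and sqrt(1144) are both rational multiples of sqrt(286). Hence Q(sqrt(286)) = Q(sqrt(1144)) = Q(sqrt(286)), and the splitting field collapses to a single degree-2 extension with Galois group Z/2Z.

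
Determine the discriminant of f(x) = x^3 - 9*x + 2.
Δ = 2808

For a depressed cubic x^3 + p x + q the discriminant is Δ = -4 p^3 - 27 q^2 = -4*(-9)^3 - 27*(2)^2 = 2916 - 108 = 2808.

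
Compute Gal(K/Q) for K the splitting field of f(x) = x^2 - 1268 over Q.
Gal(K/Q) = Z/2Z (cyclic of order 2)

x^2 - 1268 is irreducible over Q since 1268 is not a rational square. The splitting field Q(sqrt(1268)) has degree 2 over Q, and its unique nontrivial automorphism is sqrt(1268) ↦ -sqrt(1268). Hence Gal(Q(sqrt(1268))/Q) = Z/2Z.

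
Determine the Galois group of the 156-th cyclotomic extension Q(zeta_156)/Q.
|Gal(Q(zeta_156)/Q)| = phi(156) = 48; group ≅ (Z/156Z)^* ≅ Z/2Z × Z/2Z × Z/12Z

The n-th cyclotomic polynomial Φ_156(x) is the minimal polynomial of zeta_156 over Q and has degree phi(156) = 48. So Q(zeta_156) is a degree-48 Galois extension with Galois group (Z/156Z)^*. By CRT, (Z/156Z)^* ≅ (Z/4Z)^* × (Z/3Z)^* × (Z/13Z)^*. Each prime-power unit group is (Z/4Z)^* ≅ Z/2Z; (Z/3Z)^* ≅ Z/2Z; (Z/13Z)^* ≅ Z/12Z. Hence Gal(Q(zeta_156)/Q) ≅ Z/2Z × Z/2Z × Z/12Z.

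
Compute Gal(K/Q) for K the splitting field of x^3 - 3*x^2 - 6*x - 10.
Gal(K/Q) = S_3 (symmetric group of order 6)

Compute the discriminant of x^3 + (-3)*x^2 + (-6)*x + (-10): Δ = -5832. Since Δ is not a rational square, the Galois group is not contained in A_3; it must be the full S_3 (irreducibility of the cubic rules out anything smaller).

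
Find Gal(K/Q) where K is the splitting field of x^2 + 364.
Gal(K/Q) = Z/2Z (cyclic of order 2)

x^2 + 364 is irreducible over Q since -364 is not a rational square. The splitting field Q(sqrt(-364)) has degree 2 over Q, and its unique nontrivial automorphism is sqrt(-364) ↦ -sqrt(-364). Hence Gal(Q(sqrt(-364))/Q) = Z/2Z.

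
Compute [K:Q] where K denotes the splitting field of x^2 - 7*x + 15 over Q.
[K:Q] = 2

The discriminant of x^2 + (-7)*x + (15) is b^2 - 4c = 49 - (60) = -11. Since -11 is not a perfect square in Q, the polynomial is irreducible over Q. Its two roots generate a degree-2 extension, so [K:Q] = 2.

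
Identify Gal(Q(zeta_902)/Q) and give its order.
|Gal(Q(zeta_902)/Q)| = phi(902) = 400; group ≅ (Z/902Z)^* ≅ Z/10Z × Z/40Z

The n-th cyclotomic polynomial Φ_902(x) is the minimal polynomial of zeta_902 over Q and has degree phi(902) = 400. So Q(zeta_902) is a degree-400 Galois extension with Galois group (Z/902Z)^*. By CRT, (Z/902Z)^* ≅ (Z/2Z)^* × (Z/11Z)^* × (Z/41Z)^*. Each prime-power unit group is (Z/2Z)^* ≅ trivial group (order 1); (Z/11Z)^* ≅ Z/10Z; (Z/41Z)^* ≅ Z/40Z. Hence Gal(Q(zeta_902)/Q) ≅ Z/10Z × Z/40Z.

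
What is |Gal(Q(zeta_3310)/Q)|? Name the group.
|Gal(Q(zeta_3310)/Q)| = phi(3310) = 1320; group ≅ (Z/3310Z)^* ≅ Z/4Z × Z/330Z

The n-th cyclotomic polynomial Φ_3310(x) is the minimal polynomial of zeta_3310 over Q and has degree phi(3310) = 1320. So Q(zeta_3310) is a degree-1320 Galois extension with Galois group (Z/3310Z)^*. By CRT, (Z/3310Z)^* ≅ (Z/2Z)^* × (Z/5Z)^* × (Z/331Z)^*. Each prime-power unit group is (Z/2Z)^* ≅ trivial group (order 1); (Z/5Z)^* ≅ Z/4Z; (Z/331Z)^* ≅ Z/330Z. Hence Gal(Q(zeta_3310)/Q) ≅ Z/4Z × Z/330Z.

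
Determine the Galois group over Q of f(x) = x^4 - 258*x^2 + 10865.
Gal(K/Q) = V_4 (Klein four-group, Z/2Z × Z/2Z)

f factors as (x^2 - 53)(x^2 - 205), so the splitting field is K = Q(sqrt(53), sqrt(205)). The elements 53, 205, 10865 are all non-squares in Q, so sqrt(53) and sqrt(205) generate independent quadratic extensions. Thus [K:Q] = 4 and Gal(K/Q) is generated by the two order-2 automorphisms sqrt(53) ↦ -sqrt(53) and sqrt(205) ↦ -sqrt(205), giving V_4.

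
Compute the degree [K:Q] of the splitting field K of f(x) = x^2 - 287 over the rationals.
[K:Q] = 2

The polynomial x^2 - 287 is irreducible over Q since 287 is not a perfect square. Its splitting field is Q(sqrt(287)), which has degree 2 over Q.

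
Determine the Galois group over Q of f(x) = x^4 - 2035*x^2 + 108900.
Gal(K/Q) = Z/2Z (cyclic of order 2)

f factors as (x^2 - 1980)(x^2 - 55), so the splitting field is K = Q(sqrt(1980), sqrt(55)). The squarefree part of 1980 is 55 and the squarefree part of 55 is also 55, so sqrt(1980) and sqrt(55) are both rational multiples of sqrt(55). Hence Q(sqrt(1980)) = Q(sqrt(55)) = Q(sqrt(55)), and the splitting field collapses to a single degree-2 extension with Galois group Z/2Z.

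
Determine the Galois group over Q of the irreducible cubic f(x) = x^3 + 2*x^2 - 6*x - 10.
Gal(K/Q) = S_3 (symmetric group of order 6)

Compute the discriminant of x^3 + (2)*x^2 + (-6)*x + (-10): Δ = 788. Since Δ is not a rational square, the Galois group is not contained in A_3; it must be the full S_3 (irreducibility of the cubic rules out anything smaller).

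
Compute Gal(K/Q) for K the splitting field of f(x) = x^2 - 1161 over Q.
Gal(K/Q) = Z/2Z (cyclic of order 2)

x^2 - 1161 is irreducible over Q since 1161 is not a rational square. The splitting field Q(sqrt(1161)) has degree 2 over Q, and its unique nontrivial automorphism is sqrt(1161) ↦ -sqrt(1161). Hence Gal(Q(sqrt(1161))/Q) = Z/2Z.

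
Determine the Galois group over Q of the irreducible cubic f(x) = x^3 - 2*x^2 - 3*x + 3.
Gal(K/Q) = S_3 (symmetric group of order 6)

Compute the discriminant of x^3 + (-2)*x^2 + (-3)*x + (3): Δ = 321. Since Δ is not a rational square, the Galois group is not contained in A_3; it must be the full S_3 (irreducibility of the cubic rules out anything smaller).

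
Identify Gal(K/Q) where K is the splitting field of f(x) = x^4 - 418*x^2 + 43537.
Gal(K/Q) = V_4 (Klein four-group, Z/2Z × Z/2Z)

f factors as (x^2 - 221)(x^2 - 197), so the splitting field is K = Q(sqrt(221), sqrt(197)). The elements 221, 197, 43537 are all non-squares in Q, so sqrt(221) and sqrt(197) generate independent quadratic extensions. Thus [K:Q] = 4 and Gal(K/Q) is generated by the two order-2 automorphisms sqrt(221) ↦ -sqrt(221) and sqrt(197) ↦ -sqrt(197), giving V_4.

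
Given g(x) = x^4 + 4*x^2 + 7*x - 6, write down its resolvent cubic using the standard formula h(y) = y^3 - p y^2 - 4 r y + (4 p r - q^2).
h(y) = y^3 - 4*y^2 + 24*y - 145

Identify coefficients: p = 4, q = 7, r = -6.
Plug into h(y) = y^3 - p y^2 - 4 r y + (4 p r - q^2):
  h(y) = y^3 - (4) y^2 - 4*(-6) y + (4*(4)*(-6) - (7)^2)
       = y^3 + (-4) y^2 + (24) y + (-145).
Simplifying: h(y) = y^3 - 4*y^2 + 24*y - 145.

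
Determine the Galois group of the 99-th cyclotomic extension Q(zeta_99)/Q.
|Gal(Q(zeta_99)/Q)| = phi(99) = 60; group ≅ (Z/99Z)^* ≅ Z/6Z × Z/10Z

The n-th cyclotomic polynomial Φ_99(x) is the minimal polynomial of zeta_99 over Q and has degree phi(99) = 60. So Q(zeta_99) is a degree-60 Galois extension with Galois group (Z/99Z)^*. By CRT, (Z/99Z)^* ≅ (Z/9Z)^* × (Z/11Z)^*. Each prime-power unit group is (Z/9Z)^* ≅ Z/6Z; (Z/11Z)^* ≅ Z/10Z. Hence Gal(Q(zeta_99)/Q) ≅ Z/6Z × Z/10Z.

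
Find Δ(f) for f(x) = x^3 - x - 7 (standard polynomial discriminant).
Δ = -1319

For x^3 + a x^2 + b x + c the discriminant is Δ = 18 a b c - 4 a^3 c + a^2 b^2 - 4 b^3 - 27 c^2.
Plug a = 0, b = -1, c = -7:
  18*(0)*(-1)*(-7) - 4*(0)^3*(-7) + (0)^2*(-1)^2 - 4*(-1)^3 - 27*(-7)^2
  = 0 + (0) + 0 + (4) + (-1323)
  = -1319.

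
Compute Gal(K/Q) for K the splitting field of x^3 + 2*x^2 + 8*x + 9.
Gal(K/Q) = S_3 (symmetric group of order 6)

Compute the discriminant of x^3 + (2)*x^2 + (8)*x + (9): Δ = -1675. Since Δ is not a rational square, the Galois group is not contained in A_3; it must be the full S_3 (irreducibility of the cubic rules out anything smaller).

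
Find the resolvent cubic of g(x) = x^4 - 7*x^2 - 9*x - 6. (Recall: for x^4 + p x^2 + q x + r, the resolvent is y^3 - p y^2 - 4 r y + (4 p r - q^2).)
h(y) = y^3 + 7*y^2 + 24*y + 87

Identify coefficients: p = -7, q = -9, r = -6.
Plug into h(y) = y^3 - p y^2 - 4 r y + (4 p r - q^2):
  h(y) = y^3 - (-7) y^2 - 4*(-6) y + (4*(-7)*(-6) - (-9)^2)
       = y^3 + (7) y^2 + (24) y + (87).
Simplifying: h(y) = y^3 + 7*y^2 + 24*y + 87.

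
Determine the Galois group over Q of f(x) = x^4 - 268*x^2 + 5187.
Gal(K/Q) = V_4 (Klein four-group, Z/2Z × Z/2Z)

f factors as (x^2 - 247)(x^2 - 21), so the splitting field is K = Q(sqrt(247), sqrt(21)). The elements 247, 21, 5187 are all non-squares in Q, so sqrt(247) and sqrt(21) generate independent quadratic extensions. Thus [K:Q] = 4 and Gal(K/Q) is generated by the two order-2 automorphisms sqrt(247) ↦ -sqrt(247) and sqrt(21) ↦ -sqrt(21), giving V_4.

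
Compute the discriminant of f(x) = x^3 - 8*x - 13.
Δ = -2515

For a depressed cubic x^3 + p x + q the discriminant is Δ = -4 p^3 - 27 q^2 = -4*(-8)^3 - 27*(-13)^2 = 2048 - 4563 = -2515.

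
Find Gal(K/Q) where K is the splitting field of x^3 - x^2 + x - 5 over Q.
Gal(K/Q) = S_3 (symmetric group of order 6)

Compute the discriminant of x^3 + (-1)*x^2 + (1)*x + (-5): Δ = -608. Since Δ is not a rational square, the Galois group is not contained in A_3; it must be the full S_3 (irreducibility of the cubic rules out anything smaller).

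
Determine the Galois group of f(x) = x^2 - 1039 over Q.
Gal(K/Q) = Z/2Z (cyclic of order 2)

x^2 - 1039 is irreducible over Q since 1039 is not a rational square. The splitting field Q(sqrt(1039)) has degree 2 over Q, and its unique nontrivial automorphism is sqrt(1039) ↦ -sqrt(1039). Hence Gal(Q(sqrt(1039))/Q) = Z/2Z.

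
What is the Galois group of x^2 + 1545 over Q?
Gal(K/Q) = Z/2Z (cyclic of order 2)

x^2 + 1545 is irreducible over Q since -1545 is not a rational square. The splitting field Q(sqrt(-1545)) has degree 2 over Q, and its unique nontrivial automorphism is sqrt(-1545) ↦ -sqrt(-1545). Hence Gal(Q(sqrt(-1545))/Q) = Z/2Z.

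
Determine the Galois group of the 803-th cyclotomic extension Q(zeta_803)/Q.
|Gal(Q(zeta_803)/Q)| = phi(803) = 720; group ≅ (Z/803Z)^* ≅ Z/10Z × Z/72Z

The n-th cyclotomic polynomial Φ_803(x) is the minimal polynomial of zeta_803 over Q and has degree phi(803) = 720. So Q(zeta_803) is a degree-720 Galois extension with Galois group (Z/803Z)^*. By CRT, (Z/803Z)^* ≅ (Z/11Z)^* × (Z/73Z)^*. Each prime-power unit group is (Z/11Z)^* ≅ Z/10Z; (Z/73Z)^* ≅ Z/72Z. Hence Gal(Q(zeta_803)/Q) ≅ Z/10Z × Z/72Z.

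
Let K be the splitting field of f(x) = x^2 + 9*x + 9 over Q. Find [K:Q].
[K:Q] = 2

The discriminant of x^2 + (9)*x + (9) is b^2 - 4c = 81 - (36) = 45. Since 45 is not a perfect square in Q, the polynomial is irreducible over Q. Its two roots generate a degree-2 extension, so [K:Q] = 2.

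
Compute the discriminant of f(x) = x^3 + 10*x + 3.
Δ = -4243

For a depressed cubic x^3 + p x + q the discriminant is Δ = -4 p^3 - 27 q^2 = -4*(10)^3 - 27*(3)^2 = -4000 - 243 = -4243.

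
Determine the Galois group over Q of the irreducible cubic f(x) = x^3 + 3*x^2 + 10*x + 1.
Gal(K/Q) = S_3 (symmetric group of order 6)

Compute the discriminant of x^3 + (3)*x^2 + (10)*x + (1): Δ = -2695. Since Δ is not a rational square, the Galois group is not contained in A_3; it must be the full S_3 (irreducibility of the cubic rules out anything smaller).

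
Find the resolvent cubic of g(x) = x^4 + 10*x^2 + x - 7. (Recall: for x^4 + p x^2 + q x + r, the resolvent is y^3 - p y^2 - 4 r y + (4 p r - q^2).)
h(y) = y^3 - 10*y^2 + 28*y - 281

Identify coefficients: p = 10, q = 1, r = -7.
Plug into h(y) = y^3 - p y^2 - 4 r y + (4 p r - q^2):
  h(y) = y^3 - (10) y^2 - 4*(-7) y + (4*(10)*(-7) - (1)^2)
       = y^3 + (-10) y^2 + (28) y + (-281).
Simplifying: h(y) = y^3 - 10*y^2 + 28*y - 281.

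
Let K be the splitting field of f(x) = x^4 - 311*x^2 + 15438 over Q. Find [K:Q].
[K:Q] = 4

f factors as (x^2 - 62)(x^2 - 249); the splitting field is K = Q(sqrt(62), sqrt(249)). Since 62, 249, and 15438 are all non-squares in Q, the three subfields Q(sqrt(62)), Q(sqrt(249)), Q(sqrt(15438)) are distinct degree-2 extensions, so [K:Q] = 4 (Klein four Galois group).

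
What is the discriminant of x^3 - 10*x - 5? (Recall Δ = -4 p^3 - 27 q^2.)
Δ = 3325

For a depressed cubic x^3 + p x + q the discriminant is Δ = -4 p^3 - 27 q^2 = -4*(-10)^3 - 27*(-5)^2 = 4000 - 675 = 3325.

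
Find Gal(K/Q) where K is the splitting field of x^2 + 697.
Gal(K/Q) = Z/2Z (cyclic of order 2)

x^2 + 697 is irreducible over Q since -697 is not a rational square. The splitting field Q(sqrt(-697)) has degree 2 over Q, and its unique nontrivial automorphism is sqrt(-697) ↦ -sqrt(-697). Hence Gal(Q(sqrt(-697))/Q) = Z/2Z.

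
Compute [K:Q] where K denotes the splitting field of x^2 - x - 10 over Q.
[K:Q] = 2

The discriminant of x^2 + (-1)*x + (-10) is b^2 - 4c = 1 - (-40) = 41. Since 41 is not a perfect square in Q, the polynomial is irreducible over Q. Its two roots generate a degree-2 extension, so [K:Q] = 2.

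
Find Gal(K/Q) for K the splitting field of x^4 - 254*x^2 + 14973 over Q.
Gal(K/Q) = V_4 (Klein four-group, Z/2Z × Z/2Z)

f factors as (x^2 - 161)(x^2 - 93), so the splitting field is K = Q(sqrt(161), sqrt(93)). The elements 161, 93, 14973 are all non-squares in Q, so sqrt(161) and sqrt(93) generate independent quadratic extensions. Thus [K:Q] = 4 and Gal(K/Q) is generated by the two order-2 automorphisms sqrt(161) ↦ -sqrt(161) and sqrt(93) ↦ -sqrt(93), giving V_4.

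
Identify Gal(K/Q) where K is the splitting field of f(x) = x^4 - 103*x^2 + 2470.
Gal(K/Q) = V_4 (Klein four-group, Z/2Z × Z/2Z)

f factors as (x^2 - 65)(x^2 - 38), so the splitting field is K = Q(sqrt(65), sqrt(38)). The elements 65, 38, 2470 are all non-squares in Q, so sqrt(65) and sqrt(38) generate independent quadratic extensions. Thus [K:Q] = 4 and Gal(K/Q) is generated by the two order-2 automorphisms sqrt(65) ↦ -sqrt(65) and sqrt(38) ↦ -sqrt(38), giving V_4.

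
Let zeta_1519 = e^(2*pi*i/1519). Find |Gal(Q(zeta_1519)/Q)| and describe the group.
|Gal(Q(zeta_1519)/Q)| = phi(1519) = 1260; group ≅ (Z/1519Z)^* ≅ Z/30Z × Z/42Z

The n-th cyclotomic polynomial Φ_1519(x) is the minimal polynomial of zeta_1519 over Q and has degree phi(1519) = 1260. So Q(zeta_1519) is a degree-1260 Galois extension with Galois group (Z/1519Z)^*. By CRT, (Z/1519Z)^* ≅ (Z/49Z)^* × (Z/31Z)^*. Each prime-power unit group is (Z/49Z)^* ≅ Z/42Z; (Z/31Z)^* ≅ Z/30Z. Hence Gal(Q(zeta_1519)/Q) ≅ Z/30Z × Z/42Z.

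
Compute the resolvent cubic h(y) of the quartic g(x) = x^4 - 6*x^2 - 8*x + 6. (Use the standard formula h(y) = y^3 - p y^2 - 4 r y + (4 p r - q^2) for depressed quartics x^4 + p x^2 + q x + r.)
h(y) = y^3 + 6*y^2 - 24*y - 208

Identify coefficients: p = -6, q = -8, r = 6.
Plug into h(y) = y^3 - p y^2 - 4 r y + (4 p r - q^2):
  h(y) = y^3 - (-6) y^2 - 4*(6) y + (4*(-6)*(6) - (-8)^2)
       = y^3 + (6) y^2 + (-24) y + (-208).
Simplifying: h(y) = y^3 + 6*y^2 - 24*y - 208.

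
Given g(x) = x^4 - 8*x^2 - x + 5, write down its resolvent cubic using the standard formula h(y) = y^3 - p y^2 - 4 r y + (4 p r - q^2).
h(y) = y^3 + 8*y^2 - 20*y - 161

Identify coefficients: p = -8, q = -1, r = 5.
Plug into h(y) = y^3 - p y^2 - 4 r y + (4 p r - q^2):
  h(y) = y^3 - (-8) y^2 - 4*(5) y + (4*(-8)*(5) - (-1)^2)
       = y^3 + (8) y^2 + (-20) y + (-161).
Simplifying: h(y) = y^3 + 8*y^2 - 20*y - 161.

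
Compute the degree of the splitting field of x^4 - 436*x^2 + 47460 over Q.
[K:Q] = 4

f factors as (x^2 - 226)(x^2 - 210); the splitting field is K = Q(sqrt(226), sqrt(210)). Since 226, 210, and 47460 are all non-squares in Q, the three subfields Q(sqrt(226)), Q(sqrt(210)), Q(sqrt(47460)) are distinct degree-2 extensions, so [K:Q] = 4 (Klein four Galois group).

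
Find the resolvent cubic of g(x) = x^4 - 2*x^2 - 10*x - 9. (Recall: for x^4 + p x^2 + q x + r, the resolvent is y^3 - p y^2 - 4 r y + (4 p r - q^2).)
h(y) = y^3 + 2*y^2 + 36*y - 28

Identify coefficients: p = -2, q = -10, r = -9.
Plug into h(y) = y^3 - p y^2 - 4 r y + (4 p r - q^2):
  h(y) = y^3 - (-2) y^2 - 4*(-9) y + (4*(-2)*(-9) - (-10)^2)
       = y^3 + (2) y^2 + (36) y + (-28).
Simplifying: h(y) = y^3 + 2*y^2 + 36*y - 28.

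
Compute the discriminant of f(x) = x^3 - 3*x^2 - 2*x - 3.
Δ = -823

For x^3 + a x^2 + b x + c the discriminant is Δ = 18 a b c - 4 a^3 c + a^2 b^2 - 4 b^3 - 27 c^2.
Plug a = -3, b = -2, c = -3:
  18*(-3)*(-2)*(-3) - 4*(-3)^3*(-3) + (-3)^2*(-2)^2 - 4*(-2)^3 - 27*(-3)^2
  = -324 + (-324) + 36 + (32) + (-243)
  = -823.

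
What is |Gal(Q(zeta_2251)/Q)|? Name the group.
|Gal(Q(zeta_2251)/Q)| = phi(2251) = 2250; group ≅ (Z/2251Z)^* ≅ Z/2250Z

The n-th cyclotomic polynomial Φ_2251(x) is the minimal polynomial of zeta_2251 over Q and has degree phi(2251) = 2250. So Q(zeta_2251) is a degree-2250 Galois extension with Galois group (Z/2251Z)^*. (Z/2251Z)^* is cyclic since 2251 is an odd prime power (or 4). Hence Gal(Q(zeta_2251)/Q) ≅ Z/2250Z.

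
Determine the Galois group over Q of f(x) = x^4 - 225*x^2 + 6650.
Gal(K/Q) = V_4 (Klein four-group, Z/2Z × Z/2Z)

f factors as (x^2 - 190)(x^2 - 35), so the splitting field is K = Q(sqrt(190), sqrt(35)). The elements 190, 35, 6650 are all non-squares in Q, so sqrt(190) and sqrt(35) generate independent quadratic extensions. Thus [K:Q] = 4 and Gal(K/Q) is generated by the two order-2 automorphisms sqrt(190) ↦ -sqrt(190) and sqrt(35) ↦ -sqrt(35), giving V_4.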